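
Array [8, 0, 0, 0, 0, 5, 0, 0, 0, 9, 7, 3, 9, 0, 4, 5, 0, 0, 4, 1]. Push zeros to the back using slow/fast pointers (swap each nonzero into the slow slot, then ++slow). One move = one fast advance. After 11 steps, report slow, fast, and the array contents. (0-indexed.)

slow=0 fast=0: a[fast]=8≠0 swap→a[0]=8, slow++,fast++
slow=1 fast=1: a[fast]=0, fast++
slow=1 fast=2: a[fast]=0, fast++
slow=1 fast=3: a[fast]=0, fast++
slow=1 fast=4: a[fast]=0, fast++
slow=1 fast=5: a[fast]=5≠0 swap→a[1]=5, slow++,fast++
slow=2 fast=6: a[fast]=0, fast++
slow=2 fast=7: a[fast]=0, fast++
slow=2 fast=8: a[fast]=0, fast++
slow=2 fast=9: a[fast]=9≠0 swap→a[2]=9, slow++,fast++
slow=3 fast=10: a[fast]=7≠0 swap→a[3]=7, slow++,fast++

slow=4, fast=11, a=[8, 5, 9, 7, 0, 0, 0, 0, 0, 0, 0, 3, 9, 0, 4, 5, 0, 0, 4, 1]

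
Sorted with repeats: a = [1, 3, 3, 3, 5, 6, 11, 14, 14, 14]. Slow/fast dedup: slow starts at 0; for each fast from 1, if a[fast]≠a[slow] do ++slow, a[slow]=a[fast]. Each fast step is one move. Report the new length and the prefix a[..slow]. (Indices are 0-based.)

slow=0 fast=1: a[fast]=3≠a[slow]=1 write a[1]=3, slow++,fast++
slow=1 fast=2: a[fast]=3=a[slow] dup, fast++
slow=1 fast=3: a[fast]=3=a[slow] dup, fast++
slow=1 fast=4: a[fast]=5≠a[slow]=3 write a[2]=5, slow++,fast++
slow=2 fast=5: a[fast]=6≠a[slow]=5 write a[3]=6, slow++,fast++
slow=3 fast=6: a[fast]=11≠a[slow]=6 write a[4]=11, slow++,fast++
slow=4 fast=7: a[fast]=14≠a[slow]=11 write a[5]=14, slow++,fast++
slow=5 fast=8: a[fast]=14=a[slow] dup, fast++
slow=5 fast=9: a[fast]=14=a[slow] dup, fast++

length 6; prefix = [1, 3, 5, 6, 11, 14]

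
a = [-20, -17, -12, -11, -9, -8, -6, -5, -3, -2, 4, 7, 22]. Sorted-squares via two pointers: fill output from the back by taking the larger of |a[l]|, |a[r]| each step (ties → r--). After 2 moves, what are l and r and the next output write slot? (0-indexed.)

[0,12] |-20|<=|22| out[12]=484 → r--
[0,11] |-20|>|7| out[11]=400 → l++

l=1, r=11, next write slot=10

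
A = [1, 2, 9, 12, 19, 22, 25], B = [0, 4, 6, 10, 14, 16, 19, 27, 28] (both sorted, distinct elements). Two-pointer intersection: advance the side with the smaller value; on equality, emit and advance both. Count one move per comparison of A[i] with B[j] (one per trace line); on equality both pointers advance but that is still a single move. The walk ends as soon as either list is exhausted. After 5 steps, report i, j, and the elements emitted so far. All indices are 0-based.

i=2, j=3, emitted=[]

i=0 j=0: 1>0, j++
i=0 j=1: 1<4, i++
i=1 j=1: 2<4, i++
i=2 j=1: 9>4, j++
i=2 j=2: 9>6, j++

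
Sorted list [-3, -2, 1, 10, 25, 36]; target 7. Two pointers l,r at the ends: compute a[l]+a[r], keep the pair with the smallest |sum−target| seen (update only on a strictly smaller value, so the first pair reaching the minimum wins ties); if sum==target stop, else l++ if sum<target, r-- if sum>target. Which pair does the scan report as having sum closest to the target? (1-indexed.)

l=1 r=6: -3+36=33 d=26 *, r--
l=1 r=5: -3+25=22 d=15 *, r--
l=1 r=4: -3+10=7 d=0 *, stop

pair (-3, 10) with sum 7 (|Δ|=0)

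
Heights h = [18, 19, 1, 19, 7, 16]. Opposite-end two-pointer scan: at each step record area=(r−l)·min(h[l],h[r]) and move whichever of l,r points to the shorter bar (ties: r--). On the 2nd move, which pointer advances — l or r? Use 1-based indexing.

[1,6] min(18,16)*5=80 best=80 * → r--
[1,5] min(18,7)*4=28 best=80 → r--

r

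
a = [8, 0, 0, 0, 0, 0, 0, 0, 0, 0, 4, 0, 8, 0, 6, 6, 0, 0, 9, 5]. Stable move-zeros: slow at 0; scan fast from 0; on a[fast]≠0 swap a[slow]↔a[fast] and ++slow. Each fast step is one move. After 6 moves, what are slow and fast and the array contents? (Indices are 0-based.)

(s=0,f=0) a[fast]=8≠0 swap→a[0]=8 → slow++,fast++
(s=1,f=1) a[fast]=0 → fast++
(s=1,f=2) a[fast]=0 → fast++
(s=1,f=3) a[fast]=0 → fast++
(s=1,f=4) a[fast]=0 → fast++
(s=1,f=5) a[fast]=0 → fast++

slow=1, fast=6, a=[8, 0, 0, 0, 0, 0, 0, 0, 0, 0, 4, 0, 8, 0, 6, 6, 0, 0, 9, 5]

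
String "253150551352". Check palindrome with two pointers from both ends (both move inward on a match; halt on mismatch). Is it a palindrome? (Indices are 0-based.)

not a palindrome (mismatch at 5,6)

l=0 r=11: '2'=='2', l++,r--
l=1 r=10: '5'=='5', l++,r--
l=2 r=9: '3'=='3', l++,r--
l=3 r=8: '1'=='1', l++,r--
l=4 r=7: '5'=='5', l++,r--
l=5 r=6: '0'!='5', stop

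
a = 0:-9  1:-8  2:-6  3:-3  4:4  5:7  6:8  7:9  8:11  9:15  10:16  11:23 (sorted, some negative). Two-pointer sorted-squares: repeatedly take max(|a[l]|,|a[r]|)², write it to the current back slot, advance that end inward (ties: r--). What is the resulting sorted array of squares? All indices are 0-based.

[9, 16, 36, 49, 64, 64, 81, 81, 121, 225, 256, 529]

l=0 r=11: |-9|<=|23| out[11]=529, r--
l=0 r=10: |-9|<=|16| out[10]=256, r--
l=0 r=9: |-9|<=|15| out[9]=225, r--
l=0 r=8: |-9|<=|11| out[8]=121, r--
l=0 r=7: |-9|<=|9| out[7]=81, r--
l=0 r=6: |-9|>|8| out[6]=81, l++
l=1 r=6: |-8|<=|8| out[5]=64, r--
l=1 r=5: |-8|>|7| out[4]=64, l++
l=2 r=5: |-6|<=|7| out[3]=49, r--
l=2 r=4: |-6|>|4| out[2]=36, l++
l=3 r=4: |-3|<=|4| out[1]=16, r--
l=3 r=3: |-3|<=|-3| out[0]=9, r--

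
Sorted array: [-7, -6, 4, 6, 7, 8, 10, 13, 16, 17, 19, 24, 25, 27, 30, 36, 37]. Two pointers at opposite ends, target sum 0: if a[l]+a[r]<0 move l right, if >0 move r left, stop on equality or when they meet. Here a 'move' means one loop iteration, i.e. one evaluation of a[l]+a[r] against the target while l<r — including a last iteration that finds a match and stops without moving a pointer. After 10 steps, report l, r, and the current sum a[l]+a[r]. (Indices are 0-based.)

l=0, r=6, sum=3

[0,16] -7+37=30 >0 → r--
[0,15] -7+36=29 >0 → r--
[0,14] -7+30=23 >0 → r--
[0,13] -7+27=20 >0 → r--
[0,12] -7+25=18 >0 → r--
[0,11] -7+24=17 >0 → r--
[0,10] -7+19=12 >0 → r--
[0,9] -7+17=10 >0 → r--
[0,8] -7+16=9 >0 → r--
[0,7] -7+13=6 >0 → r--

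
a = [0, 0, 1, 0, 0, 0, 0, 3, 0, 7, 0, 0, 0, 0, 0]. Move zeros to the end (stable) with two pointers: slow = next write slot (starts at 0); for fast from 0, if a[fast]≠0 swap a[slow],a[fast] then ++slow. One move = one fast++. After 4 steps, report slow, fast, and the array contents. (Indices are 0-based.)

slow=1, fast=4, a=[1, 0, 0, 0, 0, 0, 0, 3, 0, 7, 0, 0, 0, 0, 0]

slow=0 fast=0: a[fast]=0, fast++
slow=0 fast=1: a[fast]=0, fast++
slow=0 fast=2: a[fast]=1≠0 swap→a[0]=1, slow++,fast++
slow=1 fast=3: a[fast]=0, fast++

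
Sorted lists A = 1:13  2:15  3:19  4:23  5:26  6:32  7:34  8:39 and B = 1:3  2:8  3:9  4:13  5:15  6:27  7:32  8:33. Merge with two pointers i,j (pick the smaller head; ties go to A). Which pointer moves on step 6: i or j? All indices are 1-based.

[i=1,j=1] A[i]=13>B[j]=3 take 3 → j++
[i=1,j=2] A[i]=13>B[j]=8 take 8 → j++
[i=1,j=3] A[i]=13>B[j]=9 take 9 → j++
[i=1,j=4] A[i]=13<=B[j]=13 take 13 → i++
[i=2,j=4] A[i]=15>B[j]=13 take 13 → j++
[i=2,j=5] A[i]=15<=B[j]=15 take 15 → i++

i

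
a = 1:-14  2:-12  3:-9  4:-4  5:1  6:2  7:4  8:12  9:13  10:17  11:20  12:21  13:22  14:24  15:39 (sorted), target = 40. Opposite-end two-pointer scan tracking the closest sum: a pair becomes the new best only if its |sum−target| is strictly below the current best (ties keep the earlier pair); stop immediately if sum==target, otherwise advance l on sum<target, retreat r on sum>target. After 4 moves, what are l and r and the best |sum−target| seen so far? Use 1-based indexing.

[1,15] -14+39=25 d=15 * → l++
[2,15] -12+39=27 d=13 * → l++
[3,15] -9+39=30 d=10 * → l++
[4,15] -4+39=35 d=5 * → l++

l=5, r=15, best |Δ|=5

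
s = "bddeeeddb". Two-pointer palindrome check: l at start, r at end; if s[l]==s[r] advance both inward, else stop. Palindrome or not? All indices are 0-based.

palindrome

l=0 r=8: 'b'=='b', l++,r--
l=1 r=7: 'd'=='d', l++,r--
l=2 r=6: 'd'=='d', l++,r--
l=3 r=5: 'e'=='e', l++,r--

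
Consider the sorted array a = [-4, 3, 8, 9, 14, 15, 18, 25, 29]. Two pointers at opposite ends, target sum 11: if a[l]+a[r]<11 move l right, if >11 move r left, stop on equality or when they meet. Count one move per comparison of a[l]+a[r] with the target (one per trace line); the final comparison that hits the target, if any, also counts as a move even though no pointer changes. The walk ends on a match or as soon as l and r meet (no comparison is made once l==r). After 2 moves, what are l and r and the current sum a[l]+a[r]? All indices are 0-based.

l=0, r=6, sum=14

[0,8] -4+29=25 >11 → r--
[0,7] -4+25=21 >11 → r--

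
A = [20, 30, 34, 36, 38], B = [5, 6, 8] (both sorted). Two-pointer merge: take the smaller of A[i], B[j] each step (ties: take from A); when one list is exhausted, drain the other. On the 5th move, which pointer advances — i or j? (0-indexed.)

[i=0,j=0] A[i]=20>B[j]=5 take 5 → j++
[i=0,j=1] A[i]=20>B[j]=6 take 6 → j++
[i=0,j=2] A[i]=20>B[j]=8 take 8 → j++
[i=0,j=3] B done, take A[i]=20 → i++
[i=1,j=3] B done, take A[i]=30 → i++

i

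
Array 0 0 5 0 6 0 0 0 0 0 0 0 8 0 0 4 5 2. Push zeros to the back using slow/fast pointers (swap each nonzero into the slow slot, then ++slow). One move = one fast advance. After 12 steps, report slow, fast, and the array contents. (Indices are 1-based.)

slow=3, fast=13, a=[5, 6, 0, 0, 0, 0, 0, 0, 0, 0, 0, 0, 8, 0, 0, 4, 5, 2]

slow=1 fast=1: a[fast]=0, fast++
slow=1 fast=2: a[fast]=0, fast++
slow=1 fast=3: a[fast]=5≠0 swap→a[1]=5, slow++,fast++
slow=2 fast=4: a[fast]=0, fast++
slow=2 fast=5: a[fast]=6≠0 swap→a[2]=6, slow++,fast++
slow=3 fast=6: a[fast]=0, fast++
slow=3 fast=7: a[fast]=0, fast++
slow=3 fast=8: a[fast]=0, fast++
slow=3 fast=9: a[fast]=0, fast++
slow=3 fast=10: a[fast]=0, fast++
slow=3 fast=11: a[fast]=0, fast++
slow=3 fast=12: a[fast]=0, fast++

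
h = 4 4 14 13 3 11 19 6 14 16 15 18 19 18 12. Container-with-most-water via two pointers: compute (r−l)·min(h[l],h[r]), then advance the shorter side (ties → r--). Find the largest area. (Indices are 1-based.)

[1,15] min(4,12)*14=56 best=56 * → l++
[2,15] min(4,12)*13=52 best=56 → l++
[3,15] min(14,12)*12=144 best=144 * → r--
[3,14] min(14,18)*11=154 best=154 * → l++
[4,14] min(13,18)*10=130 best=154 → l++
[5,14] min(3,18)*9=27 best=154 → l++
[6,14] min(11,18)*8=88 best=154 → l++
[7,14] min(19,18)*7=126 best=154 → r--
[7,13] min(19,19)*6=114 best=154 → r--
[7,12] min(19,18)*5=90 best=154 → r--
[7,11] min(19,15)*4=60 best=154 → r--
[7,10] min(19,16)*3=48 best=154 → r--
[7,9] min(19,14)*2=28 best=154 → r--
[7,8] min(19,6)*1=6 best=154 → r--

max area = 154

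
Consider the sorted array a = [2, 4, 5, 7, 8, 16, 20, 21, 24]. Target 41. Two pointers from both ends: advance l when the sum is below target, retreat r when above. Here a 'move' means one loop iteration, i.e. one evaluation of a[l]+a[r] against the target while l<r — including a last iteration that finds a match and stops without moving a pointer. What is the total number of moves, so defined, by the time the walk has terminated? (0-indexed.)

l=0 r=8: 2+24=26 <41, l++
l=1 r=8: 4+24=28 <41, l++
l=2 r=8: 5+24=29 <41, l++
l=3 r=8: 7+24=31 <41, l++
l=4 r=8: 8+24=32 <41, l++
l=5 r=8: 16+24=40 <41, l++
l=6 r=8: 20+24=44 >41, r--
l=6 r=7: 20+21=41, found

8 moves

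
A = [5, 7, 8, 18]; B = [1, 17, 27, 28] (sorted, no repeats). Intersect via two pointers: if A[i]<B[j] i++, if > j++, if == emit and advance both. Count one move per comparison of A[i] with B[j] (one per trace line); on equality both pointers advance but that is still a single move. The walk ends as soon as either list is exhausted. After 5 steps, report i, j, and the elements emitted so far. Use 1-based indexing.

[i=1,j=1] 5>1 → j++
[i=1,j=2] 5<17 → i++
[i=2,j=2] 7<17 → i++
[i=3,j=2] 8<17 → i++
[i=4,j=2] 18>17 → j++

i=4, j=3, emitted=[]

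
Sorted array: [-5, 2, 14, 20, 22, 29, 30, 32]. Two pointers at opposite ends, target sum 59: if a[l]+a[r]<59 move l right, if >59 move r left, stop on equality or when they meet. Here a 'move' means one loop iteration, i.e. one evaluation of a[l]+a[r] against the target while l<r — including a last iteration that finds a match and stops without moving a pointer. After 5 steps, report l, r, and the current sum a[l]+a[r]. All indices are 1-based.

l=1 r=8: -5+32=27 <59, l++
l=2 r=8: 2+32=34 <59, l++
l=3 r=8: 14+32=46 <59, l++
l=4 r=8: 20+32=52 <59, l++
l=5 r=8: 22+32=54 <59, l++

l=6, r=8, sum=61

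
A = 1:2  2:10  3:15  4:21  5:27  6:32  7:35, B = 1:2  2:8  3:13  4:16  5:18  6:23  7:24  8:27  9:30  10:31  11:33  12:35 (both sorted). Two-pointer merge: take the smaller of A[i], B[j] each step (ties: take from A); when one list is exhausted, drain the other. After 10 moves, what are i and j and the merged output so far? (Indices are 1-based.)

[i=1,j=1] A[i]=2<=B[j]=2 take 2 → i++
[i=2,j=1] A[i]=10>B[j]=2 take 2 → j++
[i=2,j=2] A[i]=10>B[j]=8 take 8 → j++
[i=2,j=3] A[i]=10<=B[j]=13 take 10 → i++
[i=3,j=3] A[i]=15>B[j]=13 take 13 → j++
[i=3,j=4] A[i]=15<=B[j]=16 take 15 → i++
[i=4,j=4] A[i]=21>B[j]=16 take 16 → j++
[i=4,j=5] A[i]=21>B[j]=18 take 18 → j++
[i=4,j=6] A[i]=21<=B[j]=23 take 21 → i++
[i=5,j=6] A[i]=27>B[j]=23 take 23 → j++

i=5, j=7, merged so far=[2, 2, 8, 10, 13, 15, 16, 18, 21, 23]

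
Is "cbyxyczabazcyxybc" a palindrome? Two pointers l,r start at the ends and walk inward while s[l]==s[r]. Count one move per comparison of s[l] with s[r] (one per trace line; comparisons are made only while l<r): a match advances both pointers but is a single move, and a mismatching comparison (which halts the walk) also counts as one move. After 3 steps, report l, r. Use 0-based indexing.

l=3, r=13

l=0 r=16: 'c'=='c', l++,r--
l=1 r=15: 'b'=='b', l++,r--
l=2 r=14: 'y'=='y', l++,r--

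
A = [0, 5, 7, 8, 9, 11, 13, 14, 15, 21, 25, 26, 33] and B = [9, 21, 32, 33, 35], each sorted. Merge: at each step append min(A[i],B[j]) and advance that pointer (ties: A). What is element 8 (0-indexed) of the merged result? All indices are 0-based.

merged[8] = 14

[i=0,j=0] A[i]=0<=B[j]=9 take 0 → i++
[i=1,j=0] A[i]=5<=B[j]=9 take 5 → i++
[i=2,j=0] A[i]=7<=B[j]=9 take 7 → i++
[i=3,j=0] A[i]=8<=B[j]=9 take 8 → i++
[i=4,j=0] A[i]=9<=B[j]=9 take 9 → i++
[i=5,j=0] A[i]=11>B[j]=9 take 9 → j++
[i=5,j=1] A[i]=11<=B[j]=21 take 11 → i++
[i=6,j=1] A[i]=13<=B[j]=21 take 13 → i++
[i=7,j=1] A[i]=14<=B[j]=21 take 14 → i++
[i=8,j=1] A[i]=15<=B[j]=21 take 15 → i++
[i=9,j=1] A[i]=21<=B[j]=21 take 21 → i++
[i=10,j=1] A[i]=25>B[j]=21 take 21 → j++
[i=10,j=2] A[i]=25<=B[j]=32 take 25 → i++
[i=11,j=2] A[i]=26<=B[j]=32 take 26 → i++
[i=12,j=2] A[i]=33>B[j]=32 take 32 → j++
[i=12,j=3] A[i]=33<=B[j]=33 take 33 → i++
[i=13,j=3] A done, take B[j]=33 → j++
[i=13,j=4] A done, take B[j]=35 → j++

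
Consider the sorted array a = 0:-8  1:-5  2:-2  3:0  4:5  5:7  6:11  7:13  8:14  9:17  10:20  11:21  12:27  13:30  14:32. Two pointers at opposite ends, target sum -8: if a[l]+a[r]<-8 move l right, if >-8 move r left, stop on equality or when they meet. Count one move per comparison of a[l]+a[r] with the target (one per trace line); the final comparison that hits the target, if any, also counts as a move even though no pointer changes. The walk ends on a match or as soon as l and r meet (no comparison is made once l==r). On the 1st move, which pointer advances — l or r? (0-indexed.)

l=0 r=14: -8+32=24 >-8, r--

r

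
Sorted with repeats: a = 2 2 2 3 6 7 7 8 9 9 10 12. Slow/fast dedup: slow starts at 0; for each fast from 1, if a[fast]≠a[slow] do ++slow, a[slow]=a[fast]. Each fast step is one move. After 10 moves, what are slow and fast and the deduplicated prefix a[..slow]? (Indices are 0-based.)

slow=6, fast=11, prefix=[2, 3, 6, 7, 8, 9, 10]

slow=0 fast=1: a[fast]=2=a[slow] dup, fast++
slow=0 fast=2: a[fast]=2=a[slow] dup, fast++
slow=0 fast=3: a[fast]=3≠a[slow]=2 write a[1]=3, slow++,fast++
slow=1 fast=4: a[fast]=6≠a[slow]=3 write a[2]=6, slow++,fast++
slow=2 fast=5: a[fast]=7≠a[slow]=6 write a[3]=7, slow++,fast++
slow=3 fast=6: a[fast]=7=a[slow] dup, fast++
slow=3 fast=7: a[fast]=8≠a[slow]=7 write a[4]=8, slow++,fast++
slow=4 fast=8: a[fast]=9≠a[slow]=8 write a[5]=9, slow++,fast++
slow=5 fast=9: a[fast]=9=a[slow] dup, fast++
slow=5 fast=10: a[fast]=10≠a[slow]=9 write a[6]=10, slow++,fast++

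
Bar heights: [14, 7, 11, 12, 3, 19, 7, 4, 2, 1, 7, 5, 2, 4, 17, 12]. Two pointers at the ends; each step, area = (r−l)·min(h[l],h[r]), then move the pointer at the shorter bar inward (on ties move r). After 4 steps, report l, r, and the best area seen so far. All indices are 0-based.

l=0 r=15: min(14,12)*15=180 best=180 *, r--
l=0 r=14: min(14,17)*14=196 best=196 *, l++
l=1 r=14: min(7,17)*13=91 best=196, l++
l=2 r=14: min(11,17)*12=132 best=196, l++

l=3, r=14, best area=196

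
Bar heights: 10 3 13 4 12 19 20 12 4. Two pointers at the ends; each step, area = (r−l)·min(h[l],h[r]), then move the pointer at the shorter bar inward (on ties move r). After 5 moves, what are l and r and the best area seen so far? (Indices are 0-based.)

l=0 r=8: min(10,4)*8=32 best=32 *, r--
l=0 r=7: min(10,12)*7=70 best=70 *, l++
l=1 r=7: min(3,12)*6=18 best=70, l++
l=2 r=7: min(13,12)*5=60 best=70, r--
l=2 r=6: min(13,20)*4=52 best=70, l++

l=3, r=6, best area=70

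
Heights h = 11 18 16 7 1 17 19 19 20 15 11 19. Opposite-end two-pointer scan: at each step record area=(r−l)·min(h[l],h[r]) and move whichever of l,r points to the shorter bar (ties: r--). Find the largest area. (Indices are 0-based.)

[0,11] min(11,19)*11=121 best=121 * → l++
[1,11] min(18,19)*10=180 best=180 * → l++
[2,11] min(16,19)*9=144 best=180 → l++
[3,11] min(7,19)*8=56 best=180 → l++
[4,11] min(1,19)*7=7 best=180 → l++
[5,11] min(17,19)*6=102 best=180 → l++
[6,11] min(19,19)*5=95 best=180 → r--
[6,10] min(19,11)*4=44 best=180 → r--
[6,9] min(19,15)*3=45 best=180 → r--
[6,8] min(19,20)*2=38 best=180 → l++
[7,8] min(19,20)*1=19 best=180 → l++

max area = 180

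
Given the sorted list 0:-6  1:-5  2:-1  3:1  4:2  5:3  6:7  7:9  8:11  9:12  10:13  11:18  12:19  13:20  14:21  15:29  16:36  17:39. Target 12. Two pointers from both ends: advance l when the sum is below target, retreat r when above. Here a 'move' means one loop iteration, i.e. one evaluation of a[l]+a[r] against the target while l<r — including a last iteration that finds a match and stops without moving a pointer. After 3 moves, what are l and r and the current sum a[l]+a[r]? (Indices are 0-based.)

l=0 r=17: -6+39=33 >12, r--
l=0 r=16: -6+36=30 >12, r--
l=0 r=15: -6+29=23 >12, r--

l=0, r=14, sum=15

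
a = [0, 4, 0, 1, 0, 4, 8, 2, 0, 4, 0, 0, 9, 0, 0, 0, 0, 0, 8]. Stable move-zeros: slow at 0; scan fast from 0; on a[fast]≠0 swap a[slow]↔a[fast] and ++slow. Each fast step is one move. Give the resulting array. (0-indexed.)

[4, 1, 4, 8, 2, 4, 9, 8, 0, 0, 0, 0, 0, 0, 0, 0, 0, 0, 0]

(s=0,f=0) a[fast]=0 → fast++
(s=0,f=1) a[fast]=4≠0 swap→a[0]=4 → slow++,fast++
(s=1,f=2) a[fast]=0 → fast++
(s=1,f=3) a[fast]=1≠0 swap→a[1]=1 → slow++,fast++
(s=2,f=4) a[fast]=0 → fast++
(s=2,f=5) a[fast]=4≠0 swap→a[2]=4 → slow++,fast++
(s=3,f=6) a[fast]=8≠0 swap→a[3]=8 → slow++,fast++
(s=4,f=7) a[fast]=2≠0 swap→a[4]=2 → slow++,fast++
(s=5,f=8) a[fast]=0 → fast++
(s=5,f=9) a[fast]=4≠0 swap→a[5]=4 → slow++,fast++
(s=6,f=10) a[fast]=0 → fast++
(s=6,f=11) a[fast]=0 → fast++
(s=6,f=12) a[fast]=9≠0 swap→a[6]=9 → slow++,fast++
(s=7,f=13) a[fast]=0 → fast++
(s=7,f=14) a[fast]=0 → fast++
(s=7,f=15) a[fast]=0 → fast++
(s=7,f=16) a[fast]=0 → fast++
(s=7,f=17) a[fast]=0 → fast++
(s=7,f=18) a[fast]=8≠0 swap→a[7]=8 → slow++,fast++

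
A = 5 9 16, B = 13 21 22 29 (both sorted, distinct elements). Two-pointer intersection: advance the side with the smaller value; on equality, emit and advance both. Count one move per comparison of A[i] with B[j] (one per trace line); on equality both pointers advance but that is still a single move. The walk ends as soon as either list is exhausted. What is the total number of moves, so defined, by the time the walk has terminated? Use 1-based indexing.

[i=1,j=1] 5<13 → i++
[i=2,j=1] 9<13 → i++
[i=3,j=1] 16>13 → j++
[i=3,j=2] 16<21 → i++

4 moves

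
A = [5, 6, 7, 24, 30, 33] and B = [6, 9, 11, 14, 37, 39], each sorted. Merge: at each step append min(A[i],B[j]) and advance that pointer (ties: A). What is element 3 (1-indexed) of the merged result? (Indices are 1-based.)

i=1 j=1: A[i]=5<=B[j]=6 take 5, i++
i=2 j=1: A[i]=6<=B[j]=6 take 6, i++
i=3 j=1: A[i]=7>B[j]=6 take 6, j++
i=3 j=2: A[i]=7<=B[j]=9 take 7, i++
i=4 j=2: A[i]=24>B[j]=9 take 9, j++
i=4 j=3: A[i]=24>B[j]=11 take 11, j++
i=4 j=4: A[i]=24>B[j]=14 take 14, j++
i=4 j=5: A[i]=24<=B[j]=37 take 24, i++
i=5 j=5: A[i]=30<=B[j]=37 take 30, i++
i=6 j=5: A[i]=33<=B[j]=37 take 33, i++
i=7 j=5: A done, take B[j]=37, j++
i=7 j=6: A done, take B[j]=39, j++

merged[3] = 6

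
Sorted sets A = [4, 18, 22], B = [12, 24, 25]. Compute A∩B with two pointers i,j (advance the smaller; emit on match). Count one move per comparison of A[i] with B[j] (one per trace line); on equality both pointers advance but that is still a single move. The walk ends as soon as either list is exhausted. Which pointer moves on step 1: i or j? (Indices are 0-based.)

i=0 j=0: 4<12, i++

i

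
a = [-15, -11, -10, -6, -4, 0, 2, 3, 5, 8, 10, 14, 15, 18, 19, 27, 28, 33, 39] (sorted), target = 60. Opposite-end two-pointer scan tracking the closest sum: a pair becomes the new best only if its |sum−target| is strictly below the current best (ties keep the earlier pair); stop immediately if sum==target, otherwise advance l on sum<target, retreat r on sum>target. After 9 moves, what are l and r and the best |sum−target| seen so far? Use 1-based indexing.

l=10, r=19, best |Δ|=16

[1,19] -15+39=24 d=36 * → l++
[2,19] -11+39=28 d=32 * → l++
[3,19] -10+39=29 d=31 * → l++
[4,19] -6+39=33 d=27 * → l++
[5,19] -4+39=35 d=25 * → l++
[6,19] 0+39=39 d=21 * → l++
[7,19] 2+39=41 d=19 * → l++
[8,19] 3+39=42 d=18 * → l++
[9,19] 5+39=44 d=16 * → l++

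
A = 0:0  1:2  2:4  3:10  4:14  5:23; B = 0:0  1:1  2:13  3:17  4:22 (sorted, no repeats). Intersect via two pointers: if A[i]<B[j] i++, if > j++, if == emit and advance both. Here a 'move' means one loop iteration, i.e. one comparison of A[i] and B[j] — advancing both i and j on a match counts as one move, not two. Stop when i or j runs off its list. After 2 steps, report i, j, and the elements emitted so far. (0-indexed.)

[i=0,j=0] 0==0 emit → i++,j++
[i=1,j=1] 2>1 → j++

i=1, j=2, emitted=[0]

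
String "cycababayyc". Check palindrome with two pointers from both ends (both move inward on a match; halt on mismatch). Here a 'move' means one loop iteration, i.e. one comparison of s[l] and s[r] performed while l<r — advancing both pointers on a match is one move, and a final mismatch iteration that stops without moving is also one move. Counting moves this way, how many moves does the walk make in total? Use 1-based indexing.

[1,11] 'c'=='c' → l++,r--
[2,10] 'y'=='y' → l++,r--
[3,9] 'c'!='y' → stop

3 moves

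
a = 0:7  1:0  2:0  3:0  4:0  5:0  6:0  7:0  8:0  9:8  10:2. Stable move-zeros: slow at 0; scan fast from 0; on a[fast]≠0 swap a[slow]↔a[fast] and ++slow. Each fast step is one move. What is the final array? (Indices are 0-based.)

[7, 8, 2, 0, 0, 0, 0, 0, 0, 0, 0]

slow=0 fast=0: a[fast]=7≠0 swap→a[0]=7, slow++,fast++
slow=1 fast=1: a[fast]=0, fast++
slow=1 fast=2: a[fast]=0, fast++
slow=1 fast=3: a[fast]=0, fast++
slow=1 fast=4: a[fast]=0, fast++
slow=1 fast=5: a[fast]=0, fast++
slow=1 fast=6: a[fast]=0, fast++
slow=1 fast=7: a[fast]=0, fast++
slow=1 fast=8: a[fast]=0, fast++
slow=1 fast=9: a[fast]=8≠0 swap→a[1]=8, slow++,fast++
slow=2 fast=10: a[fast]=2≠0 swap→a[2]=2, slow++,fast++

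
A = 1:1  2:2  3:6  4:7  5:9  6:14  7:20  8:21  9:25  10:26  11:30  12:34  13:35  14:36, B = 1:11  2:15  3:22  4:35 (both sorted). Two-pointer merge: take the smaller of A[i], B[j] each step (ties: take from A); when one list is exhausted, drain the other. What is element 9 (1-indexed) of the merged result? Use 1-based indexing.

merged[9] = 20

[i=1,j=1] A[i]=1<=B[j]=11 take 1 → i++
[i=2,j=1] A[i]=2<=B[j]=11 take 2 → i++
[i=3,j=1] A[i]=6<=B[j]=11 take 6 → i++
[i=4,j=1] A[i]=7<=B[j]=11 take 7 → i++
[i=5,j=1] A[i]=9<=B[j]=11 take 9 → i++
[i=6,j=1] A[i]=14>B[j]=11 take 11 → j++
[i=6,j=2] A[i]=14<=B[j]=15 take 14 → i++
[i=7,j=2] A[i]=20>B[j]=15 take 15 → j++
[i=7,j=3] A[i]=20<=B[j]=22 take 20 → i++
[i=8,j=3] A[i]=21<=B[j]=22 take 21 → i++
[i=9,j=3] A[i]=25>B[j]=22 take 22 → j++
[i=9,j=4] A[i]=25<=B[j]=35 take 25 → i++
[i=10,j=4] A[i]=26<=B[j]=35 take 26 → i++
[i=11,j=4] A[i]=30<=B[j]=35 take 30 → i++
[i=12,j=4] A[i]=34<=B[j]=35 take 34 → i++
[i=13,j=4] A[i]=35<=B[j]=35 take 35 → i++
[i=14,j=4] A[i]=36>B[j]=35 take 35 → j++
[i=14,j=5] B done, take A[i]=36 → i++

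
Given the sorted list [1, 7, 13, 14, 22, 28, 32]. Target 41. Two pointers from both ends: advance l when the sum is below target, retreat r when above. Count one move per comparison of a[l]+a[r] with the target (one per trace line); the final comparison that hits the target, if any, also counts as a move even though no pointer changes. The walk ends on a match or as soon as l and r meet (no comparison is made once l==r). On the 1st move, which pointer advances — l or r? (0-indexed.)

l

l=0 r=6: 1+32=33 <41, l++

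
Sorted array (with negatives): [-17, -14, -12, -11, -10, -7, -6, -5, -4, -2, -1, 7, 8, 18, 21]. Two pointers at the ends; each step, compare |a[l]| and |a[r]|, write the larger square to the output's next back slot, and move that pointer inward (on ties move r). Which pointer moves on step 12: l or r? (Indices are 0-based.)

l

[0,14] |-17|<=|21| out[14]=441 → r--
[0,13] |-17|<=|18| out[13]=324 → r--
[0,12] |-17|>|8| out[12]=289 → l++
[1,12] |-14|>|8| out[11]=196 → l++
[2,12] |-12|>|8| out[10]=144 → l++
[3,12] |-11|>|8| out[9]=121 → l++
[4,12] |-10|>|8| out[8]=100 → l++
[5,12] |-7|<=|8| out[7]=64 → r--
[5,11] |-7|<=|7| out[6]=49 → r--
[5,10] |-7|>|-1| out[5]=49 → l++
[6,10] |-6|>|-1| out[4]=36 → l++
[7,10] |-5|>|-1| out[3]=25 → l++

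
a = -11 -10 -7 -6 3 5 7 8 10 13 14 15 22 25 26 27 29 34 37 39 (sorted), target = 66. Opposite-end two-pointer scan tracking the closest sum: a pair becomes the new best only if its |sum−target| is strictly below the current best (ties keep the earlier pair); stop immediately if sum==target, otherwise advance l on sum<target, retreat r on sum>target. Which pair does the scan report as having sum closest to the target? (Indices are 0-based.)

[0,19] -11+39=28 d=38 * → l++
[1,19] -10+39=29 d=37 * → l++
[2,19] -7+39=32 d=34 * → l++
[3,19] -6+39=33 d=33 * → l++
[4,19] 3+39=42 d=24 * → l++
[5,19] 5+39=44 d=22 * → l++
[6,19] 7+39=46 d=20 * → l++
[7,19] 8+39=47 d=19 * → l++
[8,19] 10+39=49 d=17 * → l++
[9,19] 13+39=52 d=14 * → l++
[10,19] 14+39=53 d=13 * → l++
[11,19] 15+39=54 d=12 * → l++
[12,19] 22+39=61 d=5 * → l++
[13,19] 25+39=64 d=2 * → l++
[14,19] 26+39=65 d=1 * → l++
[15,19] 27+39=66 d=0 * → stop

pair (27, 39) with sum 66 (|Δ|=0)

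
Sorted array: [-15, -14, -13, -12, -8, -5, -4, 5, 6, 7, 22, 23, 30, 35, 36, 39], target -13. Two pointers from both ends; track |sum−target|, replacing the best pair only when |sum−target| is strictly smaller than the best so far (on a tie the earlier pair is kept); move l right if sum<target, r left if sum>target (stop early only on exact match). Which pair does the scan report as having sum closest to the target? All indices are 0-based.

l=0 r=15: -15+39=24 d=37 *, r--
l=0 r=14: -15+36=21 d=34 *, r--
l=0 r=13: -15+35=20 d=33 *, r--
l=0 r=12: -15+30=15 d=28 *, r--
l=0 r=11: -15+23=8 d=21 *, r--
l=0 r=10: -15+22=7 d=20 *, r--
l=0 r=9: -15+7=-8 d=5 *, r--
l=0 r=8: -15+6=-9 d=4 *, r--
l=0 r=7: -15+5=-10 d=3 *, r--
l=0 r=6: -15+-4=-19 d=6, l++
l=1 r=6: -14+-4=-18 d=5, l++
l=2 r=6: -13+-4=-17 d=4, l++
l=3 r=6: -12+-4=-16 d=3, l++
l=4 r=6: -8+-4=-12 d=1 *, r--
l=4 r=5: -8+-5=-13 d=0 *, stop

pair (-8, -5) with sum -13 (|Δ|=0)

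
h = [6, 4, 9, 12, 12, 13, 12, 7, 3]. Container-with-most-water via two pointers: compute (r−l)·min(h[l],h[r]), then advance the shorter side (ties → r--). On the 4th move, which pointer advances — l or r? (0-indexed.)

r

[0,8] min(6,3)*8=24 best=24 * → r--
[0,7] min(6,7)*7=42 best=42 * → l++
[1,7] min(4,7)*6=24 best=42 → l++
[2,7] min(9,7)*5=35 best=42 → r--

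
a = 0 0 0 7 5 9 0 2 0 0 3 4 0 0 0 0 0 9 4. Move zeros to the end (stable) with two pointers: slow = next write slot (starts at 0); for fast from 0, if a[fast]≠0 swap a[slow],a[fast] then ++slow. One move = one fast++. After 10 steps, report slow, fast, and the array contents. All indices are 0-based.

slow=0 fast=0: a[fast]=0, fast++
slow=0 fast=1: a[fast]=0, fast++
slow=0 fast=2: a[fast]=0, fast++
slow=0 fast=3: a[fast]=7≠0 swap→a[0]=7, slow++,fast++
slow=1 fast=4: a[fast]=5≠0 swap→a[1]=5, slow++,fast++
slow=2 fast=5: a[fast]=9≠0 swap→a[2]=9, slow++,fast++
slow=3 fast=6: a[fast]=0, fast++
slow=3 fast=7: a[fast]=2≠0 swap→a[3]=2, slow++,fast++
slow=4 fast=8: a[fast]=0, fast++
slow=4 fast=9: a[fast]=0, fast++

slow=4, fast=10, a=[7, 5, 9, 2, 0, 0, 0, 0, 0, 0, 3, 4, 0, 0, 0, 0, 0, 9, 4]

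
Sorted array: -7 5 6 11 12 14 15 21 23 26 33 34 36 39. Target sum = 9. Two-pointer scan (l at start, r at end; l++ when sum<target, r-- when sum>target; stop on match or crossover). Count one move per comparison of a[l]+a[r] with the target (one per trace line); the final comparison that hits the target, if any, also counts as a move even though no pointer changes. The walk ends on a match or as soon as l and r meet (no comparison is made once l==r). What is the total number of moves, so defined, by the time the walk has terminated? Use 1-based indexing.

[1,14] -7+39=32 >9 → r--
[1,13] -7+36=29 >9 → r--
[1,12] -7+34=27 >9 → r--
[1,11] -7+33=26 >9 → r--
[1,10] -7+26=19 >9 → r--
[1,9] -7+23=16 >9 → r--
[1,8] -7+21=14 >9 → r--
[1,7] -7+15=8 <9 → l++
[2,7] 5+15=20 >9 → r--
[2,6] 5+14=19 >9 → r--
[2,5] 5+12=17 >9 → r--
[2,4] 5+11=16 >9 → r--
[2,3] 5+6=11 >9 → r--

13 moves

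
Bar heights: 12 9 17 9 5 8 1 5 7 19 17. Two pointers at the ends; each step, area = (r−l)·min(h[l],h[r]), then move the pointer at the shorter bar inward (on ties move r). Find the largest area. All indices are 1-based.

max area = 136

l=1 r=11: min(12,17)*10=120 best=120 *, l++
l=2 r=11: min(9,17)*9=81 best=120, l++
l=3 r=11: min(17,17)*8=136 best=136 *, r--
l=3 r=10: min(17,19)*7=119 best=136, l++
l=4 r=10: min(9,19)*6=54 best=136, l++
l=5 r=10: min(5,19)*5=25 best=136, l++
l=6 r=10: min(8,19)*4=32 best=136, l++
l=7 r=10: min(1,19)*3=3 best=136, l++
l=8 r=10: min(5,19)*2=10 best=136, l++
l=9 r=10: min(7,19)*1=7 best=136, l++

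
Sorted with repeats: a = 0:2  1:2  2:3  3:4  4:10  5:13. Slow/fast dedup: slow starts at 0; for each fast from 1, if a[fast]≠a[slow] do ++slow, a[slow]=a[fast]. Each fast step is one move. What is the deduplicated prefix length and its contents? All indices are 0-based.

length 5; prefix = [2, 3, 4, 10, 13]

slow=0 fast=1: a[fast]=2=a[slow] dup, fast++
slow=0 fast=2: a[fast]=3≠a[slow]=2 write a[1]=3, slow++,fast++
slow=1 fast=3: a[fast]=4≠a[slow]=3 write a[2]=4, slow++,fast++
slow=2 fast=4: a[fast]=10≠a[slow]=4 write a[3]=10, slow++,fast++
slow=3 fast=5: a[fast]=13≠a[slow]=10 write a[4]=13, slow++,fast++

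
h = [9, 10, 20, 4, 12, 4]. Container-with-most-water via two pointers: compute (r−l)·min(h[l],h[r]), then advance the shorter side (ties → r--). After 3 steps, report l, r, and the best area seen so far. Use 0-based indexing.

l=0 r=5: min(9,4)*5=20 best=20 *, r--
l=0 r=4: min(9,12)*4=36 best=36 *, l++
l=1 r=4: min(10,12)*3=30 best=36, l++

l=2, r=4, best area=36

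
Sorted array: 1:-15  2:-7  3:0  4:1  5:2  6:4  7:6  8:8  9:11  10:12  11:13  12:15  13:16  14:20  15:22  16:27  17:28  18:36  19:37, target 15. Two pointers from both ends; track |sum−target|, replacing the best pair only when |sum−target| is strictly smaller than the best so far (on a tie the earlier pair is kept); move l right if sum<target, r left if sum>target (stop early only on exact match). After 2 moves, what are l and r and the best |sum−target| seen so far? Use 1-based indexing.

l=1 r=19: -15+37=22 d=7 *, r--
l=1 r=18: -15+36=21 d=6 *, r--

l=1, r=17, best |Δ|=6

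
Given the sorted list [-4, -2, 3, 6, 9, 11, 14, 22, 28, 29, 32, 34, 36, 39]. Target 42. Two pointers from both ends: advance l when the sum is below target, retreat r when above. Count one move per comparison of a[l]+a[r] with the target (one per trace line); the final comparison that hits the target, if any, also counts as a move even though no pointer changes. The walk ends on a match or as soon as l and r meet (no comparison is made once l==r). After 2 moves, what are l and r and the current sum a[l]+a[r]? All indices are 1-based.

l=3, r=14, sum=42

[1,14] -4+39=35 <42 → l++
[2,14] -2+39=37 <42 → l++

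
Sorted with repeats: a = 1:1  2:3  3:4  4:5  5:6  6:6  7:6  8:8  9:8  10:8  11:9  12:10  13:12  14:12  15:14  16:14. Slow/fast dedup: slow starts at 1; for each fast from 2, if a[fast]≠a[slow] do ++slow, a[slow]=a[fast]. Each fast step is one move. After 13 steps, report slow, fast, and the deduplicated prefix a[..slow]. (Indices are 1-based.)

slow=9, fast=15, prefix=[1, 3, 4, 5, 6, 8, 9, 10, 12]

slow=1 fast=2: a[fast]=3≠a[slow]=1 write a[2]=3, slow++,fast++
slow=2 fast=3: a[fast]=4≠a[slow]=3 write a[3]=4, slow++,fast++
slow=3 fast=4: a[fast]=5≠a[slow]=4 write a[4]=5, slow++,fast++
slow=4 fast=5: a[fast]=6≠a[slow]=5 write a[5]=6, slow++,fast++
slow=5 fast=6: a[fast]=6=a[slow] dup, fast++
slow=5 fast=7: a[fast]=6=a[slow] dup, fast++
slow=5 fast=8: a[fast]=8≠a[slow]=6 write a[6]=8, slow++,fast++
slow=6 fast=9: a[fast]=8=a[slow] dup, fast++
slow=6 fast=10: a[fast]=8=a[slow] dup, fast++
slow=6 fast=11: a[fast]=9≠a[slow]=8 write a[7]=9, slow++,fast++
slow=7 fast=12: a[fast]=10≠a[slow]=9 write a[8]=10, slow++,fast++
slow=8 fast=13: a[fast]=12≠a[slow]=10 write a[9]=12, slow++,fast++
slow=9 fast=14: a[fast]=12=a[slow] dup, fast++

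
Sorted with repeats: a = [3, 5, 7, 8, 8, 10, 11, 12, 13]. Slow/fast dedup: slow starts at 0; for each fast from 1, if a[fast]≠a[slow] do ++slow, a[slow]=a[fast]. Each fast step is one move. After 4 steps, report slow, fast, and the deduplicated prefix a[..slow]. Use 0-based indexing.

(s=0,f=1) a[fast]=5≠a[slow]=3 write a[1]=5 → slow++,fast++
(s=1,f=2) a[fast]=7≠a[slow]=5 write a[2]=7 → slow++,fast++
(s=2,f=3) a[fast]=8≠a[slow]=7 write a[3]=8 → slow++,fast++
(s=3,f=4) a[fast]=8=a[slow] dup → fast++

slow=3, fast=5, prefix=[3, 5, 7, 8]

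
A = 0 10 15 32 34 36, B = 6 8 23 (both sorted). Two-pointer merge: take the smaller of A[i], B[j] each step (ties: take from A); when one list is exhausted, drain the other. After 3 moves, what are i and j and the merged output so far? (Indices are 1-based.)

[i=1,j=1] A[i]=0<=B[j]=6 take 0 → i++
[i=2,j=1] A[i]=10>B[j]=6 take 6 → j++
[i=2,j=2] A[i]=10>B[j]=8 take 8 → j++

i=2, j=3, merged so far=[0, 6, 8]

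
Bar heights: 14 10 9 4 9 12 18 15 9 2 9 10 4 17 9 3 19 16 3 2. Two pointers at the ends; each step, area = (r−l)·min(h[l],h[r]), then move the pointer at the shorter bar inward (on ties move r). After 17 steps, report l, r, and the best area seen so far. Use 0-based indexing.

l=14, r=16, best area=238

l=0 r=19: min(14,2)*19=38 best=38 *, r--
l=0 r=18: min(14,3)*18=54 best=54 *, r--
l=0 r=17: min(14,16)*17=238 best=238 *, l++
l=1 r=17: min(10,16)*16=160 best=238, l++
l=2 r=17: min(9,16)*15=135 best=238, l++
l=3 r=17: min(4,16)*14=56 best=238, l++
l=4 r=17: min(9,16)*13=117 best=238, l++
l=5 r=17: min(12,16)*12=144 best=238, l++
l=6 r=17: min(18,16)*11=176 best=238, r--
l=6 r=16: min(18,19)*10=180 best=238, l++
l=7 r=16: min(15,19)*9=135 best=238, l++
l=8 r=16: min(9,19)*8=72 best=238, l++
l=9 r=16: min(2,19)*7=14 best=238, l++
l=10 r=16: min(9,19)*6=54 best=238, l++
l=11 r=16: min(10,19)*5=50 best=238, l++
l=12 r=16: min(4,19)*4=16 best=238, l++
l=13 r=16: min(17,19)*3=51 best=238, l++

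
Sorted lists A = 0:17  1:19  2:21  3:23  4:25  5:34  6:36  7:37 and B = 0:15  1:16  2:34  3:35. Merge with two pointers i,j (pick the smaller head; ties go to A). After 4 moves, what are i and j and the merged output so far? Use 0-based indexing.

[i=0,j=0] A[i]=17>B[j]=15 take 15 → j++
[i=0,j=1] A[i]=17>B[j]=16 take 16 → j++
[i=0,j=2] A[i]=17<=B[j]=34 take 17 → i++
[i=1,j=2] A[i]=19<=B[j]=34 take 19 → i++

i=2, j=2, merged so far=[15, 16, 17, 19]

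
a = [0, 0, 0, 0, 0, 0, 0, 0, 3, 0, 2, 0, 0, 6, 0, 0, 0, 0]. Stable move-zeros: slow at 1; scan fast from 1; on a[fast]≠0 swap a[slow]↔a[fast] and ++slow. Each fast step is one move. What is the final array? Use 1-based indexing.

[3, 2, 6, 0, 0, 0, 0, 0, 0, 0, 0, 0, 0, 0, 0, 0, 0, 0]

slow=1 fast=1: a[fast]=0, fast++
slow=1 fast=2: a[fast]=0, fast++
slow=1 fast=3: a[fast]=0, fast++
slow=1 fast=4: a[fast]=0, fast++
slow=1 fast=5: a[fast]=0, fast++
slow=1 fast=6: a[fast]=0, fast++
slow=1 fast=7: a[fast]=0, fast++
slow=1 fast=8: a[fast]=0, fast++
slow=1 fast=9: a[fast]=3≠0 swap→a[1]=3, slow++,fast++
slow=2 fast=10: a[fast]=0, fast++
slow=2 fast=11: a[fast]=2≠0 swap→a[2]=2, slow++,fast++
slow=3 fast=12: a[fast]=0, fast++
slow=3 fast=13: a[fast]=0, fast++
slow=3 fast=14: a[fast]=6≠0 swap→a[3]=6, slow++,fast++
slow=4 fast=15: a[fast]=0, fast++
slow=4 fast=16: a[fast]=0, fast++
slow=4 fast=17: a[fast]=0, fast++
slow=4 fast=18: a[fast]=0, fast++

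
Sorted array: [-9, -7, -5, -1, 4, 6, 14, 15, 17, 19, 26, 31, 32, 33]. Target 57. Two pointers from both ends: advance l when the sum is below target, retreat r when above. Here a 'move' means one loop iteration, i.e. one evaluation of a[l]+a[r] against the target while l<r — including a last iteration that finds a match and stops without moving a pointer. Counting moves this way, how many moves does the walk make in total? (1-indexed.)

13 moves

[1,14] -9+33=24 <57 → l++
[2,14] -7+33=26 <57 → l++
[3,14] -5+33=28 <57 → l++
[4,14] -1+33=32 <57 → l++
[5,14] 4+33=37 <57 → l++
[6,14] 6+33=39 <57 → l++
[7,14] 14+33=47 <57 → l++
[8,14] 15+33=48 <57 → l++
[9,14] 17+33=50 <57 → l++
[10,14] 19+33=52 <57 → l++
[11,14] 26+33=59 >57 → r--
[11,13] 26+32=58 >57 → r--
[11,12] 26+31=57 → found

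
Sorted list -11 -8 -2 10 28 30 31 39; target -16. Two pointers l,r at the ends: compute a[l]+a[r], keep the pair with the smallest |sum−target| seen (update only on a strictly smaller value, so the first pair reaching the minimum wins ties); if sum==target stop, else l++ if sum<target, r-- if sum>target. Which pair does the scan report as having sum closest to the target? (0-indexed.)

pair (-11, -2) with sum -13 (|Δ|=3)

[0,7] -11+39=28 d=44 * → r--
[0,6] -11+31=20 d=36 * → r--
[0,5] -11+30=19 d=35 * → r--
[0,4] -11+28=17 d=33 * → r--
[0,3] -11+10=-1 d=15 * → r--
[0,2] -11+-2=-13 d=3 * → r--
[0,1] -11+-8=-19 d=3 → l++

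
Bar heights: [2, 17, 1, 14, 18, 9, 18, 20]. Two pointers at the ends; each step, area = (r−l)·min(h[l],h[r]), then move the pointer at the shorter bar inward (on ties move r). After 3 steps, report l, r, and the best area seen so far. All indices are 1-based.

l=4, r=8, best area=102

[1,8] min(2,20)*7=14 best=14 * → l++
[2,8] min(17,20)*6=102 best=102 * → l++
[3,8] min(1,20)*5=5 best=102 → l++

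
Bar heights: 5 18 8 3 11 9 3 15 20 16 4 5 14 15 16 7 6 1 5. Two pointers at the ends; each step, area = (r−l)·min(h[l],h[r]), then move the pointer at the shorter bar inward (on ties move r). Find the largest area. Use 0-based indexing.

l=0 r=18: min(5,5)*18=90 best=90 *, r--
l=0 r=17: min(5,1)*17=17 best=90, r--
l=0 r=16: min(5,6)*16=80 best=90, l++
l=1 r=16: min(18,6)*15=90 best=90, r--
l=1 r=15: min(18,7)*14=98 best=98 *, r--
l=1 r=14: min(18,16)*13=208 best=208 *, r--
l=1 r=13: min(18,15)*12=180 best=208, r--
l=1 r=12: min(18,14)*11=154 best=208, r--
l=1 r=11: min(18,5)*10=50 best=208, r--
l=1 r=10: min(18,4)*9=36 best=208, r--
l=1 r=9: min(18,16)*8=128 best=208, r--
l=1 r=8: min(18,20)*7=126 best=208, l++
l=2 r=8: min(8,20)*6=48 best=208, l++
l=3 r=8: min(3,20)*5=15 best=208, l++
l=4 r=8: min(11,20)*4=44 best=208, l++
l=5 r=8: min(9,20)*3=27 best=208, l++
l=6 r=8: min(3,20)*2=6 best=208, l++
l=7 r=8: min(15,20)*1=15 best=208, l++

max area = 208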